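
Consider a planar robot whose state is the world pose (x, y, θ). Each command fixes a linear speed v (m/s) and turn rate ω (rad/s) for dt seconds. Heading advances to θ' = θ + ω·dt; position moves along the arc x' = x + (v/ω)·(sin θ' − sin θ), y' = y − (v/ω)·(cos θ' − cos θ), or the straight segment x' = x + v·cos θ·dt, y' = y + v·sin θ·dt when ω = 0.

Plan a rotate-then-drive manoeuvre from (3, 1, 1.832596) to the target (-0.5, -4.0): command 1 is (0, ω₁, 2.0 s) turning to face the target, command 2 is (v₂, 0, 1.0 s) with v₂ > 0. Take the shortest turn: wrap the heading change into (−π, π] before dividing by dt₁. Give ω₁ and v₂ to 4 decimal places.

heading to target = atan2(-4−1, -0.5−3) = -2.1815
Δθ = wrap(-2.1815 − 1.8326) = 2.2691; ω₁ = Δθ/dt₁ = 1.1345
distance = √((-0.5−3)² + (-4−1)²) = 6.1033; v₂ = distance/dt₂ = 6.1033

ω₁ = 1.1345, v₂ = 6.1033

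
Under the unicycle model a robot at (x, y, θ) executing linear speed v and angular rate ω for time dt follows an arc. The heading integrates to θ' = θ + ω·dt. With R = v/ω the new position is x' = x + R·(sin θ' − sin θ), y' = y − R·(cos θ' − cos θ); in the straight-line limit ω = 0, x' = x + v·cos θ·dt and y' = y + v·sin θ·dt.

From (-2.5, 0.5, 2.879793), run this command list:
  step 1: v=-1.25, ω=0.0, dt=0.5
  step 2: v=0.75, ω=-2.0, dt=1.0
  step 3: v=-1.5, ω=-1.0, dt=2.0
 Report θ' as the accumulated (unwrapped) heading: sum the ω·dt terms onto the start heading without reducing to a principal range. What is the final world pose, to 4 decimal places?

(-4.5944, 1.2422, -1.1202)

step 1: θ'=2.8798 (straight) → pose (-1.8963, 0.3382, 2.8798)
step 2: θ'=0.8798 (R=-0.3750) → pose (-2.0882, 0.9395, 0.8798)
step 3: θ'=-1.1202 (R=1.5000) → pose (-4.5944, 1.2422, -1.1202)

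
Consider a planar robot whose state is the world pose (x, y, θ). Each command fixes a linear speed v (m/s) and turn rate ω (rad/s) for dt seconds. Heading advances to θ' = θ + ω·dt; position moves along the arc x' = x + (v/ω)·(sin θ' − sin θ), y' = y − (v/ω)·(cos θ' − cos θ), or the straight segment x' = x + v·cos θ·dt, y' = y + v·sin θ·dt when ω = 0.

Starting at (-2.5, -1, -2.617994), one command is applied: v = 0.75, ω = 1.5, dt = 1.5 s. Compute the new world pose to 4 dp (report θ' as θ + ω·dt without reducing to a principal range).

θ' = -2.6180 + 1.5·1.5 = -0.3680
R = v/ω = 0.75/1.5 = 0.5000
x' = -2.5 + 0.5000·(sin -0.3680 − sin -2.6180) = -2.4299
y' = -1 − 0.5000·(cos -0.3680 − cos -2.6180) = -1.8995

(-2.4299, -1.8995, -0.3680)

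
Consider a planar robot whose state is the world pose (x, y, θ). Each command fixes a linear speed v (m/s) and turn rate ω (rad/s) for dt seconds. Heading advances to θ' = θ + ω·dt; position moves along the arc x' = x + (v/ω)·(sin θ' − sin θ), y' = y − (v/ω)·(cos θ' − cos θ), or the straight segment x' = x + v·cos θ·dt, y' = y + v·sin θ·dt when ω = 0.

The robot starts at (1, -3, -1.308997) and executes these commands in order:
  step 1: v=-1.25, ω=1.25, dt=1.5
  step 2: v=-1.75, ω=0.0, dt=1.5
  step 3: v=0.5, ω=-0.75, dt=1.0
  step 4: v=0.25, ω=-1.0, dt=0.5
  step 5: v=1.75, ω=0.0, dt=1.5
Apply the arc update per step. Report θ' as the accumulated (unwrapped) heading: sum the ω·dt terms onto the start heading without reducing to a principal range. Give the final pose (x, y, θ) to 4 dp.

(-0.0916, -5.4405, -0.6840)

step 1: θ'=0.5660 (R=-1.0000) → pose (-0.5022, -2.4148, 0.5660)
step 2: θ'=0.5660 (straight) → pose (-2.7178, -3.8225, 0.5660)
step 3: θ'=-0.1840 (R=-0.6667) → pose (-2.2383, -3.7297, -0.1840)
step 4: θ'=-0.6840 (R=-0.2500) → pose (-2.1261, -3.7818, -0.6840)
step 5: θ'=-0.6840 (straight) → pose (-0.0916, -5.4405, -0.6840)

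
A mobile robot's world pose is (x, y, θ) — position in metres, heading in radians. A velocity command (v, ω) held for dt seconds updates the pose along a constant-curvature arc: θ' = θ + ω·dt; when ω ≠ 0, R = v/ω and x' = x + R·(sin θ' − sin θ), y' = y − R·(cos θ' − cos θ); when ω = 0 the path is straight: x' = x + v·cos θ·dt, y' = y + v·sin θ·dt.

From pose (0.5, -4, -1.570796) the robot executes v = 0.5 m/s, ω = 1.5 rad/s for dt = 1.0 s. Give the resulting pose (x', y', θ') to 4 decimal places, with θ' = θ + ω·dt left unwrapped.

θ' = -1.5708 + 1.5·1.0 = -0.0708
R = v/ω = 0.5/1.5 = 0.3333
x' = 0.5 + 0.3333·(sin -0.0708 − sin -1.5708) = 0.8098
y' = -4 − 0.3333·(cos -0.0708 − cos -1.5708) = -4.3325

(0.8098, -4.3325, -0.0708)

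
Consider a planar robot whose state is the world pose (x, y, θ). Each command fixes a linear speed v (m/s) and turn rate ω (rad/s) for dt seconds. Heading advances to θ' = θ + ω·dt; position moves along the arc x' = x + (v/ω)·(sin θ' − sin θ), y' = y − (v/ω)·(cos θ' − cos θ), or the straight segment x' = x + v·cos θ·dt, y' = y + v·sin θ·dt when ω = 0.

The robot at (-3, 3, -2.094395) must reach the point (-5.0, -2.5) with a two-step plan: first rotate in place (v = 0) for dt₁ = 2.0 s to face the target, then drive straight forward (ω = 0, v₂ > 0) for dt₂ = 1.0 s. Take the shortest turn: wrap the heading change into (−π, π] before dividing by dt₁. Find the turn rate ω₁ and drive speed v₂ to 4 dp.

ω₁ = 0.0874, v₂ = 5.8523

heading to target = atan2(-2.5−3, -5−-3) = -1.9196
Δθ = wrap(-1.9196 − -2.0944) = 0.1748; ω₁ = Δθ/dt₁ = 0.0874
distance = √((-5−-3)² + (-2.5−3)²) = 5.8523; v₂ = distance/dt₂ = 5.8523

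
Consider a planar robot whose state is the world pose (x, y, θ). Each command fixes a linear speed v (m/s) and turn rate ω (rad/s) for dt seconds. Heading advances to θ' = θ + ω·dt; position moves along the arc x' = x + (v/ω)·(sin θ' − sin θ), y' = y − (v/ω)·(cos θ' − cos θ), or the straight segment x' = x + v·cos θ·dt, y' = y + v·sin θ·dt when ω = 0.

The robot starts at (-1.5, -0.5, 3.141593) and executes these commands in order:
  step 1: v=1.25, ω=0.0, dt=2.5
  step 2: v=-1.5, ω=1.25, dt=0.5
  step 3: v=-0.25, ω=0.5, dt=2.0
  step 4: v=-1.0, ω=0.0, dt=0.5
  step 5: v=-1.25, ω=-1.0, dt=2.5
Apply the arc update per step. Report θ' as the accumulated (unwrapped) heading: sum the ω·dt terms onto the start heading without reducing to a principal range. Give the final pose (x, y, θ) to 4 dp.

step 1: θ'=3.1416 (straight) → pose (-4.6250, -0.5000, 3.1416)
step 2: θ'=3.7666 (R=-1.2000) → pose (-3.9229, -0.2732, 3.7666)
step 3: θ'=4.7666 (R=-0.5000) → pose (-3.7162, 0.1594, 4.7666)
step 4: θ'=4.7666 (straight) → pose (-3.7433, 0.6587, 4.7666)
step 5: θ'=2.2666 (R=1.2500) → pose (-1.5357, 1.5276, 2.2666)

(-1.5357, 1.5276, 2.2666)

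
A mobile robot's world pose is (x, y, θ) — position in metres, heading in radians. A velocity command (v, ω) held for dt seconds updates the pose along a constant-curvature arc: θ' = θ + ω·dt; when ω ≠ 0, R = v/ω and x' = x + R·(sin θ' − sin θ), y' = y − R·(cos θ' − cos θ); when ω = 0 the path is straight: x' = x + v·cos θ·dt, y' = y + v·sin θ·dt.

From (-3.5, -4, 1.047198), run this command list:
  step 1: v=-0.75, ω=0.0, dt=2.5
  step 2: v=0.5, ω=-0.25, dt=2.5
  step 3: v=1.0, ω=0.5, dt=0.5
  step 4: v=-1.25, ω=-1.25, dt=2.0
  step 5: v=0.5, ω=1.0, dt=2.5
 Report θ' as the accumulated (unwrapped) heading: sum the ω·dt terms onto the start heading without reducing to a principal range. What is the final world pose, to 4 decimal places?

step 1: θ'=1.0472 (straight) → pose (-4.4375, -5.6238, 1.0472)
step 2: θ'=0.4222 (R=-2.0000) → pose (-3.5250, -4.7994, 0.4222)
step 3: θ'=0.6722 (R=2.0000) → pose (-3.0991, -4.5399, 0.6722)
step 4: θ'=-1.8278 (R=1.0000) → pose (-4.6890, -3.5033, -1.8278)
step 5: θ'=0.6722 (R=0.5000) → pose (-3.8940, -4.0216, 0.6722)

(-3.8940, -4.0216, 0.6722)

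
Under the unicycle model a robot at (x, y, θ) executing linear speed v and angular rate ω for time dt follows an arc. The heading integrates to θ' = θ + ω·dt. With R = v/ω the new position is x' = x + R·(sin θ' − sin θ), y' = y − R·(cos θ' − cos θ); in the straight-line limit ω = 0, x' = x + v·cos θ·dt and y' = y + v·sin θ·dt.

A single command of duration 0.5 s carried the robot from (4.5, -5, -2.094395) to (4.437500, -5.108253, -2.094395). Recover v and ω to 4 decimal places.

v = 0.2500, ω = 0.0000

Δθ = -2.094395 − -2.094395 = 0.000000
ω = Δθ/dt = 0.000000/0.5 = 0.0000
ω = 0 → v = (Δx·cos θ + Δy·sin θ)/dt = 0.2500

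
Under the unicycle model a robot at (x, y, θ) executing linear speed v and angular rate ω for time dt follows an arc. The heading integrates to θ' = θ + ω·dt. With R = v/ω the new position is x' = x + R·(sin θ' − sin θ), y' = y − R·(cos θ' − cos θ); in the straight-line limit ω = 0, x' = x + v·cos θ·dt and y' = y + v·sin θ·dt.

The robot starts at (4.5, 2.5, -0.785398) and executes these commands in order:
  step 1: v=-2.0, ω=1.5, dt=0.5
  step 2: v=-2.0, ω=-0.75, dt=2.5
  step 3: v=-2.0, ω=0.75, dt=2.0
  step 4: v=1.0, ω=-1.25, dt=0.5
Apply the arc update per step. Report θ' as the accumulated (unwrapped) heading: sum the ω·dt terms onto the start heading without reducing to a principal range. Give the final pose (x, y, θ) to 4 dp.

(0.1028, 9.4511, -1.0354)

step 1: θ'=-0.0354 (R=-1.3333) → pose (3.6044, 2.8897, -0.0354)
step 2: θ'=-1.9104 (R=2.6667) → pose (1.1844, 6.4430, -1.9104)
step 3: θ'=-0.4104 (R=-2.6667) → pose (-0.2660, 9.7765, -0.4104)
step 4: θ'=-1.0354 (R=-0.8000) → pose (0.1028, 9.4511, -1.0354)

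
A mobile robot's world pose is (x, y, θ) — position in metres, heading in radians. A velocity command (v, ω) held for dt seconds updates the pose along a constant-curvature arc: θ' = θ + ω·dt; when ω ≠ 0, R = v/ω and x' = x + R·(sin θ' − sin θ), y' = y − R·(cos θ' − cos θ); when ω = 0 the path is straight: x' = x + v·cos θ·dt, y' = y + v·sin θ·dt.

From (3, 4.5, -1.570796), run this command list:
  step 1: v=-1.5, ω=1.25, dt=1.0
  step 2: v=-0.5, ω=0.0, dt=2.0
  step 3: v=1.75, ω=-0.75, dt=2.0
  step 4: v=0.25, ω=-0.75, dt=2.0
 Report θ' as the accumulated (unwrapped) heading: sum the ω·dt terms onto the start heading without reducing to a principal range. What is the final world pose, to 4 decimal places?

step 1: θ'=-0.3208 (R=-1.2000) → pose (2.1784, 5.6388, -0.3208)
step 2: θ'=-0.3208 (straight) → pose (1.2294, 5.9541, -0.3208)
step 3: θ'=-1.8208 (R=-2.3333) → pose (2.7544, 3.1625, -1.8208)
step 4: θ'=-3.3208 (R=-0.3333) → pose (2.3721, 2.9170, -3.3208)

(2.3721, 2.9170, -3.3208)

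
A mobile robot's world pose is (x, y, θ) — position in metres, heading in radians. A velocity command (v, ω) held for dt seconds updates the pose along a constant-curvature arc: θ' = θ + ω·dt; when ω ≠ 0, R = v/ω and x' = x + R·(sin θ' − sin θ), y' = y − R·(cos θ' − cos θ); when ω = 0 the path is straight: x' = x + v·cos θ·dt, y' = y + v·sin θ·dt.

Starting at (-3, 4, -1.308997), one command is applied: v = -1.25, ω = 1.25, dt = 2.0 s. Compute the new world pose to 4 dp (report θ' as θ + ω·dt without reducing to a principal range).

θ' = -1.3090 + 1.25·2.0 = 1.1910
R = v/ω = -1.25/1.25 = -1.0000
x' = -3 + -1.0000·(sin 1.1910 − sin -1.3090) = -4.8947
y' = 4 − -1.0000·(cos 1.1910 − cos -1.3090) = 4.1119

(-4.8947, 4.1119, 1.1910)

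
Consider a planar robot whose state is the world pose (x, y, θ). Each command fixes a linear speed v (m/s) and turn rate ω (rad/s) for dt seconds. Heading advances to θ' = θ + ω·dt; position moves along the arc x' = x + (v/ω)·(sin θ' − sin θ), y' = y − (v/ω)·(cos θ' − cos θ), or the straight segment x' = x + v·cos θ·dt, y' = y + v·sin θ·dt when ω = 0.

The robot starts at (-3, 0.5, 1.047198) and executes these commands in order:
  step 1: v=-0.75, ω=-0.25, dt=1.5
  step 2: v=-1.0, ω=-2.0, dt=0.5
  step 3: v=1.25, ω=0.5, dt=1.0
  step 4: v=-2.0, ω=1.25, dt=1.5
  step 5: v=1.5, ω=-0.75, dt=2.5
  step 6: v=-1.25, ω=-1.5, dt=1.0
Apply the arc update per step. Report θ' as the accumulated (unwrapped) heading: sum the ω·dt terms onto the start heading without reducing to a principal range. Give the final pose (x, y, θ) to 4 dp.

(-3.6337, 0.6724, -1.3278)

step 1: θ'=0.6722 (R=3.0000) → pose (-3.7300, -0.3474, 0.6722)
step 2: θ'=-0.3278 (R=0.5000) → pose (-4.2023, -0.4295, -0.3278)
step 3: θ'=0.1722 (R=2.5000) → pose (-2.9690, -0.5257, 0.1722)
step 4: θ'=2.0472 (R=-1.6000) → pose (-4.1167, -2.8357, 2.0472)
step 5: θ'=0.1722 (R=-2.0000) → pose (-2.6821, 0.0519, 0.1722)
step 6: θ'=-1.3278 (R=0.8333) → pose (-3.6337, 0.6724, -1.3278)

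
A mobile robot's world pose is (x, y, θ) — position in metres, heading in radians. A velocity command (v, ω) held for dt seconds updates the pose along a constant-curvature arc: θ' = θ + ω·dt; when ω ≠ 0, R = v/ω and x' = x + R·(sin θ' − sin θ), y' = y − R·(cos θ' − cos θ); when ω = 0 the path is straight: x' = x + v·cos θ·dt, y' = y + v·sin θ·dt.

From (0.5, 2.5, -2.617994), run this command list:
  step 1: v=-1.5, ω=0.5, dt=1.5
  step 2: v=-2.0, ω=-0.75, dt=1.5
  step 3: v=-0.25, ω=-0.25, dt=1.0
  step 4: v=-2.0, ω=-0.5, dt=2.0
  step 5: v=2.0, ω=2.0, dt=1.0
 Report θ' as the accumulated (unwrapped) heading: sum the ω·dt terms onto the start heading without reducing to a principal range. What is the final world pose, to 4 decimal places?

step 1: θ'=-1.8680 (R=-3.0000) → pose (1.8685, 4.2196, -1.8680)
step 2: θ'=-2.9930 (R=2.6667) → pose (4.0234, 6.0759, -2.9930)
step 3: θ'=-3.2430 (R=1.0000) → pose (4.2727, 6.0818, -3.2430)
step 4: θ'=-4.2430 (R=4.0000) → pose (7.4352, 3.9117, -4.2430)
step 5: θ'=-2.2430 (R=1.0000) → pose (5.7609, 4.0821, -2.2430)

(5.7609, 4.0821, -2.2430)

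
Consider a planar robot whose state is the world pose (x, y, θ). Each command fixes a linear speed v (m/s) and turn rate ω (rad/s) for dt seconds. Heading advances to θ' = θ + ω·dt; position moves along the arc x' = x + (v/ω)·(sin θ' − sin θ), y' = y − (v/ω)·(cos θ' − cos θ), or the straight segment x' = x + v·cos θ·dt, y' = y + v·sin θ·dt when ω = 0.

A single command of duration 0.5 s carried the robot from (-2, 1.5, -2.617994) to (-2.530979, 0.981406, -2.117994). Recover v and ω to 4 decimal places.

v = 1.5000, ω = 1.0000

Δθ = -2.117994 − -2.617994 = 0.500000
ω = Δθ/dt = 0.500000/0.5 = 1.0000
R = Δx/(sin θ' − sin θ) = 1.5000
v = R·ω = 1.5000·1.0000 = 1.5000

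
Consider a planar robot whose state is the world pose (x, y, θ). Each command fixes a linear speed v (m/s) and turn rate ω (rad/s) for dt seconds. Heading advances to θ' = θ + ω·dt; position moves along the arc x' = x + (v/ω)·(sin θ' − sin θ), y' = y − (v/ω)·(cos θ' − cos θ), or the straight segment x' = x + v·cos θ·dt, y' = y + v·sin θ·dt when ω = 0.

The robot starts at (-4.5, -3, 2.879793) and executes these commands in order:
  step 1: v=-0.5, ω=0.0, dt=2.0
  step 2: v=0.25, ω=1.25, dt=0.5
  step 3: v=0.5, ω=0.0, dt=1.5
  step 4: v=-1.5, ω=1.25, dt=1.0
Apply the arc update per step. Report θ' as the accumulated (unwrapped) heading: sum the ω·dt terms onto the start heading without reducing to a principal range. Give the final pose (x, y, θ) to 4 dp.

step 1: θ'=2.8798 (straight) → pose (-3.5341, -3.2588, 2.8798)
step 2: θ'=3.5048 (R=0.2000) → pose (-3.6569, -3.2651, 3.5048)
step 3: θ'=3.5048 (straight) → pose (-4.3580, -3.5315, 3.5048)
step 4: θ'=4.7548 (R=-1.2000) → pose (-3.5854, -2.3589, 4.7548)

(-3.5854, -2.3589, 4.7548)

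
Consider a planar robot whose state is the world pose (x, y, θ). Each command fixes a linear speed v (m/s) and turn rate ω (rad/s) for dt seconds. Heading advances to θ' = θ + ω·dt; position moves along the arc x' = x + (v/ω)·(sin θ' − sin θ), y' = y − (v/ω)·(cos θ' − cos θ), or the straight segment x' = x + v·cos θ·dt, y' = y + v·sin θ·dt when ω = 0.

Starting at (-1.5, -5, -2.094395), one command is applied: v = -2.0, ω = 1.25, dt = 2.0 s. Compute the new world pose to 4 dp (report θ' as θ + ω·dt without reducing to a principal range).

θ' = -2.0944 + 1.25·2.0 = 0.4056
R = v/ω = -2.0/1.25 = -1.6000
x' = -1.5 + -1.6000·(sin 0.4056 − sin -2.0944) = -3.5170
y' = -5 − -1.6000·(cos 0.4056 − cos -2.0944) = -2.7298

(-3.5170, -2.7298, 0.4056)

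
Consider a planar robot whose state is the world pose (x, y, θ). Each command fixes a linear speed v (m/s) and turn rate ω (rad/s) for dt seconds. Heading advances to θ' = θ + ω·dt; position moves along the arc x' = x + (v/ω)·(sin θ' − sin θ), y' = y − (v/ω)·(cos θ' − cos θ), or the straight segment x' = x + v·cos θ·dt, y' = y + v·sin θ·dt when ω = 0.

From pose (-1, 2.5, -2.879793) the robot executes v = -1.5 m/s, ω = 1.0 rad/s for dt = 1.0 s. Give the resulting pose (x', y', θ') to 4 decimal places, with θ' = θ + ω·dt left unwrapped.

(0.0407, 3.4927, -1.8798)

θ' = -2.8798 + 1.0·1.0 = -1.8798
R = v/ω = -1.5/1.0 = -1.5000
x' = -1 + -1.5000·(sin -1.8798 − sin -2.8798) = 0.0407
y' = 2.5 − -1.5000·(cos -1.8798 − cos -2.8798) = 3.4927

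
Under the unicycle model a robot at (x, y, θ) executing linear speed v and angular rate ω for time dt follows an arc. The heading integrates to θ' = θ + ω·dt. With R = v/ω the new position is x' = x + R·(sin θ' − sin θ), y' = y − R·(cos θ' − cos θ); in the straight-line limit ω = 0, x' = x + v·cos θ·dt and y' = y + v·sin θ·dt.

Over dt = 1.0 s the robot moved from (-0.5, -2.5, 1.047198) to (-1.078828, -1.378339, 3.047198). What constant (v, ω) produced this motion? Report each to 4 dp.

Δθ = 3.047198 − 1.047198 = 2.000000
ω = Δθ/dt = 2.000000/1.0 = 2.0000
R = −Δy/(cos θ' − cos θ) = 0.7500
v = R·ω = 0.7500·2.0000 = 1.5000

v = 1.5000, ω = 2.0000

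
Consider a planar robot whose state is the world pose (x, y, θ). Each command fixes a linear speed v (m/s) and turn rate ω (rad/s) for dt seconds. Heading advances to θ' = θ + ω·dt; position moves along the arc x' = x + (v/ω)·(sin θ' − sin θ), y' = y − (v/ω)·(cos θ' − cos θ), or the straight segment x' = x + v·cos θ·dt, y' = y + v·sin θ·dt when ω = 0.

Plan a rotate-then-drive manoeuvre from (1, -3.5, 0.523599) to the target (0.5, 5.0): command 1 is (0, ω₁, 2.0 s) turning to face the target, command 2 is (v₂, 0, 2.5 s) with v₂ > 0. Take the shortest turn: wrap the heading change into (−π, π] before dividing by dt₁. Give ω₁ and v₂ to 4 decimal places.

heading to target = atan2(5−-3.5, 0.5−1) = 1.6296
Δθ = wrap(1.6296 − 0.5236) = 1.1060; ω₁ = Δθ/dt₁ = 0.5530
distance = √((0.5−1)² + (5−-3.5)²) = 8.5147; v₂ = distance/dt₂ = 3.4059

ω₁ = 0.5530, v₂ = 3.4059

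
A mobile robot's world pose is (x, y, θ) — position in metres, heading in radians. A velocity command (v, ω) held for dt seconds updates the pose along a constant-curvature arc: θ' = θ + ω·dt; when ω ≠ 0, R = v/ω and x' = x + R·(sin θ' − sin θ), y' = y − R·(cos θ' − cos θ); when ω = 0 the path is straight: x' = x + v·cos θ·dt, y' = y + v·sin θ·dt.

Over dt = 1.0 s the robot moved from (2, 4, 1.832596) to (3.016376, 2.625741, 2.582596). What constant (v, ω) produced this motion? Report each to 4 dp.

Δθ = 2.582596 − 1.832596 = 0.750000
ω = Δθ/dt = 0.750000/1.0 = 0.7500
R = −Δy/(cos θ' − cos θ) = -2.3333
v = R·ω = -2.3333·0.7500 = -1.7500

v = -1.7500, ω = 0.7500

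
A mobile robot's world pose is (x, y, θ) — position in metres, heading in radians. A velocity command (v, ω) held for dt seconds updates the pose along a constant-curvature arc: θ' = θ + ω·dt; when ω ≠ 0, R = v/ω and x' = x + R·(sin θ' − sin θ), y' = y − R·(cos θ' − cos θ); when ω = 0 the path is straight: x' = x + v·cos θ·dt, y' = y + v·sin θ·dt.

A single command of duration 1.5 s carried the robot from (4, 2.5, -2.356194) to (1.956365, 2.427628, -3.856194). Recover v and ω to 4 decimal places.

v = 1.5000, ω = -1.0000

Δθ = -3.856194 − -2.356194 = -1.500000
ω = Δθ/dt = -1.500000/1.5 = -1.0000
R = Δx/(sin θ' − sin θ) = -1.5000
v = R·ω = -1.5000·-1.0000 = 1.5000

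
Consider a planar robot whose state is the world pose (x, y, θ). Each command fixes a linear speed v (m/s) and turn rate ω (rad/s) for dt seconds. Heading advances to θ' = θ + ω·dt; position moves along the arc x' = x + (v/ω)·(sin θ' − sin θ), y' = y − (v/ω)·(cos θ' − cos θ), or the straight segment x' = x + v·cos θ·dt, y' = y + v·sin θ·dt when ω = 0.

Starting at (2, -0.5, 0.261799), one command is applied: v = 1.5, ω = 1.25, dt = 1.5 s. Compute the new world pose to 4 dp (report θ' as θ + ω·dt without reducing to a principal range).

(2.7023, 1.3026, 2.1368)

θ' = 0.2618 + 1.25·1.5 = 2.1368
R = v/ω = 1.5/1.25 = 1.2000
x' = 2 + 1.2000·(sin 2.1368 − sin 0.2618) = 2.7023
y' = -0.5 − 1.2000·(cos 2.1368 − cos 0.2618) = 1.3026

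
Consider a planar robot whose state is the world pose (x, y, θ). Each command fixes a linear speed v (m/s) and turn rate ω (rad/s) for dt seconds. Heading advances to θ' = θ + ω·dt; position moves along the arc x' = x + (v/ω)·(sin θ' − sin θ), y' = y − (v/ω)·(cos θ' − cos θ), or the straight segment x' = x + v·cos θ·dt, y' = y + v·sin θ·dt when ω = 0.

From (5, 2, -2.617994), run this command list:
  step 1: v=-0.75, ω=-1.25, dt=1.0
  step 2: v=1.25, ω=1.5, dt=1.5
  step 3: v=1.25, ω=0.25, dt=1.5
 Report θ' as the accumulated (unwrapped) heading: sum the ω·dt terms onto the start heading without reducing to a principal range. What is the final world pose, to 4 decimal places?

(4.5733, -0.5004, -1.2430)

step 1: θ'=-3.8680 (R=0.6000) → pose (5.6985, 1.9289, -3.8680)
step 2: θ'=-1.6180 (R=0.8333) → pose (4.3126, 1.3453, -1.6180)
step 3: θ'=-1.2430 (R=5.0000) → pose (4.5733, -0.5004, -1.2430)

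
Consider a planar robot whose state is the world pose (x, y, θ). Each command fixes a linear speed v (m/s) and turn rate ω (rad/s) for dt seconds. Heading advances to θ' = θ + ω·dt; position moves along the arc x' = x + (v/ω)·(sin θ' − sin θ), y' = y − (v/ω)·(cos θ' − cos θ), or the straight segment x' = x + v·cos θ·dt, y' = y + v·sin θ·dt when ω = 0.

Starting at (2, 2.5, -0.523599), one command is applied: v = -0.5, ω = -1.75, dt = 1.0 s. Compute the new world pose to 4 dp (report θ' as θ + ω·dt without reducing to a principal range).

θ' = -0.5236 + -1.75·1.0 = -2.2736
R = v/ω = -0.5/-1.75 = 0.2857
x' = 2 + 0.2857·(sin -2.2736 − sin -0.5236) = 1.9248
y' = 2.5 − 0.2857·(cos -2.2736 − cos -0.5236) = 2.9321

(1.9248, 2.9321, -2.2736)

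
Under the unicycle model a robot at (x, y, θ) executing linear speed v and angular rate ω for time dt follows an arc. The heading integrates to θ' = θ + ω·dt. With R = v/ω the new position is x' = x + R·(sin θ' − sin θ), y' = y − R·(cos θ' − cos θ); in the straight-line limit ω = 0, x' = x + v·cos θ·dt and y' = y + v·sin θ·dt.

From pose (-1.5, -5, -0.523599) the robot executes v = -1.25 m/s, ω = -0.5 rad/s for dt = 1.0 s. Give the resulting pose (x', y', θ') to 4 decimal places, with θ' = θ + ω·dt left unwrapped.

θ' = -0.5236 + -0.5·1.0 = -1.0236
R = v/ω = -1.25/-0.5 = 2.5000
x' = -1.5 + 2.5000·(sin -1.0236 − sin -0.5236) = -2.3850
y' = -5 − 2.5000·(cos -1.0236 − cos -0.5236) = -4.1357

(-2.3850, -4.1357, -1.0236)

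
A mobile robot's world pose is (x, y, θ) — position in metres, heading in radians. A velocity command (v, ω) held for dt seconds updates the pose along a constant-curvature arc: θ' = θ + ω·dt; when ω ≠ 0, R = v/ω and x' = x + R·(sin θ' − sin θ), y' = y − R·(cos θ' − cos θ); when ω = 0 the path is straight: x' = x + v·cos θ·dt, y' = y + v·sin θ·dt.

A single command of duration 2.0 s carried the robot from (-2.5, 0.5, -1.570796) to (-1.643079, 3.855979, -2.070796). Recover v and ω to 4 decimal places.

Δθ = -2.070796 − -1.570796 = -0.500000
ω = Δθ/dt = -0.500000/2.0 = -0.2500
R = −Δy/(cos θ' − cos θ) = 7.0000
v = R·ω = 7.0000·-0.2500 = -1.7500

v = -1.7500, ω = -0.2500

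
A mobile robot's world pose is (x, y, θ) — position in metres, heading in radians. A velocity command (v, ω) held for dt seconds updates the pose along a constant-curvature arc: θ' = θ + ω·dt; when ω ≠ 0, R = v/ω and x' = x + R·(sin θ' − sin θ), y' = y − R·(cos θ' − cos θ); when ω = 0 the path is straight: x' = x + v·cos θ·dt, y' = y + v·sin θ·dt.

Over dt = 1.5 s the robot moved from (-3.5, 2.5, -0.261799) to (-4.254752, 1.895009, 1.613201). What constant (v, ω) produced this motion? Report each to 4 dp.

v = -0.7500, ω = 1.2500

Δθ = 1.613201 − -0.261799 = 1.875000
ω = Δθ/dt = 1.875000/1.5 = 1.2500
R = Δx/(sin θ' − sin θ) = -0.6000
v = R·ω = -0.6000·1.2500 = -0.7500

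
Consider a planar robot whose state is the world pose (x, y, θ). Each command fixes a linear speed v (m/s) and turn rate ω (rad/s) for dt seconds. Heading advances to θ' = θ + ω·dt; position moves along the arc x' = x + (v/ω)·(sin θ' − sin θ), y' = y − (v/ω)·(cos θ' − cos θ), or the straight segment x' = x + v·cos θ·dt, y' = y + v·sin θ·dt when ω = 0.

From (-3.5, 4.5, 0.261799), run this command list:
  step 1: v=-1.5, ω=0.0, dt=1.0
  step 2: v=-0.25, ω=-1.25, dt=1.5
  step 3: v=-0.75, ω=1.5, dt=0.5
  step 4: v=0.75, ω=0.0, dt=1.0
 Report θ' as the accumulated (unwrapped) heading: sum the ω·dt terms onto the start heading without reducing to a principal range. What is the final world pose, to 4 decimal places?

(-4.8326, 4.0897, -0.8632)

step 1: θ'=0.2618 (straight) → pose (-4.9489, 4.1118, 0.2618)
step 2: θ'=-1.6132 (R=0.2000) → pose (-5.2005, 4.3134, -1.6132)
step 3: θ'=-0.8632 (R=-0.5000) → pose (-5.3201, 4.6596, -0.8632)
step 4: θ'=-0.8632 (straight) → pose (-4.8326, 4.0897, -0.8632)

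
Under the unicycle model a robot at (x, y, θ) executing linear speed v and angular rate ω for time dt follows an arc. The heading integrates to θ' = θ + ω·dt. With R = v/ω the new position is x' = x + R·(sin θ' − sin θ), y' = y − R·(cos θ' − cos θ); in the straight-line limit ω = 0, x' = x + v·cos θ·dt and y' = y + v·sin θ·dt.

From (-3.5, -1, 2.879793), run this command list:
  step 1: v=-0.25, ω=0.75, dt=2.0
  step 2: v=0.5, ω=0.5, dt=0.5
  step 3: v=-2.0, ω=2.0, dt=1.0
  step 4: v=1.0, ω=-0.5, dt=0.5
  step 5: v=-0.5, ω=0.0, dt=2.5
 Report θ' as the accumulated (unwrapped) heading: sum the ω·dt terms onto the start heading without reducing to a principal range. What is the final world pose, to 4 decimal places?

(-5.2440, -0.0188, 6.3798)

step 1: θ'=4.3798 (R=-0.3333) → pose (-3.0987, -0.7869, 4.3798)
step 2: θ'=4.6298 (R=1.0000) → pose (-3.1501, -1.0309, 4.6298)
step 3: θ'=6.6298 (R=-1.0000) → pose (-4.4864, -0.0078, 6.6298)
step 4: θ'=6.3798 (R=-2.0000) → pose (-3.9999, 0.1018, 6.3798)
step 5: θ'=6.3798 (straight) → pose (-5.2440, -0.0188, 6.3798)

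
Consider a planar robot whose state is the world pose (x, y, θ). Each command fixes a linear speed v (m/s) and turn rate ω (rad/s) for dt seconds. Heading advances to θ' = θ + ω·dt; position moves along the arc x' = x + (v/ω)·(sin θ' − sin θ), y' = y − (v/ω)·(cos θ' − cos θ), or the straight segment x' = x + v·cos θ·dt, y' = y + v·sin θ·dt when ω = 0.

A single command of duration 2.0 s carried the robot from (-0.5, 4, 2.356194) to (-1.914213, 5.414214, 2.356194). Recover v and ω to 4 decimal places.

Δθ = 2.356194 − 2.356194 = 0.000000
ω = Δθ/dt = 0.000000/2.0 = 0.0000
ω = 0 → v = (Δx·cos θ + Δy·sin θ)/dt = 1.0000

v = 1.0000, ω = 0.0000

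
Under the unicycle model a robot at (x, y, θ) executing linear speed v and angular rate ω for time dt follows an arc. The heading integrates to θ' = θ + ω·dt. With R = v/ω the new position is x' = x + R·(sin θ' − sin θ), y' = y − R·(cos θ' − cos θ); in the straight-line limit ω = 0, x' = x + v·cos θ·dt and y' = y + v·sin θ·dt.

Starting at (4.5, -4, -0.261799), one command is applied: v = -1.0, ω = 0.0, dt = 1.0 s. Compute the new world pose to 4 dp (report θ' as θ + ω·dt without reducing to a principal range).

θ' = -0.2618 + 0.0·1.0 = -0.2618
ω = 0 → straight: x' = 4.5 + -1.0·cos(-0.2618)·1.0 = 3.5341
y' = -4 + -1.0·sin(-0.2618)·1.0 = -3.7412

(3.5341, -3.7412, -0.2618)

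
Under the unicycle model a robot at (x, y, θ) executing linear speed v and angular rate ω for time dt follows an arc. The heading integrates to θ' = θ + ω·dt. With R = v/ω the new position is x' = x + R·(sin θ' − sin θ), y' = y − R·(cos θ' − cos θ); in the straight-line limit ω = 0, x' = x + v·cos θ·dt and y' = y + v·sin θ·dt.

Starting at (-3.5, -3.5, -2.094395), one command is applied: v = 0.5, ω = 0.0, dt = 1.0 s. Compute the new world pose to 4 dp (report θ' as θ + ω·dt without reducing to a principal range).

(-3.7500, -3.9330, -2.0944)

θ' = -2.0944 + 0.0·1.0 = -2.0944
ω = 0 → straight: x' = -3.5 + 0.5·cos(-2.0944)·1.0 = -3.7500
y' = -3.5 + 0.5·sin(-2.0944)·1.0 = -3.9330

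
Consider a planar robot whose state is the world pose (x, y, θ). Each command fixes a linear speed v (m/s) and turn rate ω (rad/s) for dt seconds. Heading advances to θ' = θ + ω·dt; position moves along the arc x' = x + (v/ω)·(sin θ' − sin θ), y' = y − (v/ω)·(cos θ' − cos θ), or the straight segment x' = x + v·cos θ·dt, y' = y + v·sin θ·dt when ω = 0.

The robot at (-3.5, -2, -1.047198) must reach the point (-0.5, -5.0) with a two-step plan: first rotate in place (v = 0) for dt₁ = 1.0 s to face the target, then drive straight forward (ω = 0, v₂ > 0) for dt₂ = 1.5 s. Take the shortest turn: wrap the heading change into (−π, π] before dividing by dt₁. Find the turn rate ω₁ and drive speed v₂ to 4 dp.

ω₁ = 0.2618, v₂ = 2.8284

heading to target = atan2(-5−-2, -0.5−-3.5) = -0.7854
Δθ = wrap(-0.7854 − -1.0472) = 0.2618; ω₁ = Δθ/dt₁ = 0.2618
distance = √((-0.5−-3.5)² + (-5−-2)²) = 4.2426; v₂ = distance/dt₂ = 2.8284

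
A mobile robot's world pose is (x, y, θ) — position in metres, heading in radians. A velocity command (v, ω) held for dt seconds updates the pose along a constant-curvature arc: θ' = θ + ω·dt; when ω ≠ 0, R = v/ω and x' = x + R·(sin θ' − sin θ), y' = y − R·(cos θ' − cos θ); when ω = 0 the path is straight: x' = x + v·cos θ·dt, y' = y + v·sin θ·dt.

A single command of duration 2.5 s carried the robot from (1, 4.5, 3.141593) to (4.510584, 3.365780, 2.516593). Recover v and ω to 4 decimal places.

v = -1.5000, ω = -0.2500

Δθ = 2.516593 − 3.141593 = -0.625000
ω = Δθ/dt = -0.625000/2.5 = -0.2500
R = Δx/(sin θ' − sin θ) = 6.0000
v = R·ω = 6.0000·-0.2500 = -1.5000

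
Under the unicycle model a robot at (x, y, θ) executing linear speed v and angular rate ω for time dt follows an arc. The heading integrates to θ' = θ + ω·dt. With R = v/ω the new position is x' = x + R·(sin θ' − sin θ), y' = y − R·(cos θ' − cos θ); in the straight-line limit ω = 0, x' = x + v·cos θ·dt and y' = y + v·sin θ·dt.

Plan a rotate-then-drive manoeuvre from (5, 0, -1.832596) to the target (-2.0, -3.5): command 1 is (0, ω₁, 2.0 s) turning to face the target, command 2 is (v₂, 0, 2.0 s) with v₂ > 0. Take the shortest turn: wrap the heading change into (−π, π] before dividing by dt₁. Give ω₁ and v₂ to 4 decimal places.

heading to target = atan2(-3.5−0, -2−5) = -2.6779
Δθ = wrap(-2.6779 − -1.8326) = -0.8453; ω₁ = Δθ/dt₁ = -0.4227
distance = √((-2−5)² + (-3.5−0)²) = 7.8262; v₂ = distance/dt₂ = 3.9131

ω₁ = -0.4227, v₂ = 3.9131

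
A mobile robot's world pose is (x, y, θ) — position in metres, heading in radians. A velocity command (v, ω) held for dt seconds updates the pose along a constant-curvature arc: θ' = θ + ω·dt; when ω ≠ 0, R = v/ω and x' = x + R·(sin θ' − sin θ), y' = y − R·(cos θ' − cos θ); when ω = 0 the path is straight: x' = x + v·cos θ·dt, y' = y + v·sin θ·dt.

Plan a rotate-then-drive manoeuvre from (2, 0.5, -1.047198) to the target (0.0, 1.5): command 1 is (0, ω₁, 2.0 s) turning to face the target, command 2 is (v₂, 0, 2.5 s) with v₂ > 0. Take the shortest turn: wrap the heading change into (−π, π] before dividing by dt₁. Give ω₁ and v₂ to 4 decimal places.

ω₁ = -1.2790, v₂ = 0.8944

heading to target = atan2(1.5−0.5, 0−2) = 2.6779
Δθ = wrap(2.6779 − -1.0472) = -2.5580; ω₁ = Δθ/dt₁ = -1.2790
distance = √((0−2)² + (1.5−0.5)²) = 2.2361; v₂ = distance/dt₂ = 0.8944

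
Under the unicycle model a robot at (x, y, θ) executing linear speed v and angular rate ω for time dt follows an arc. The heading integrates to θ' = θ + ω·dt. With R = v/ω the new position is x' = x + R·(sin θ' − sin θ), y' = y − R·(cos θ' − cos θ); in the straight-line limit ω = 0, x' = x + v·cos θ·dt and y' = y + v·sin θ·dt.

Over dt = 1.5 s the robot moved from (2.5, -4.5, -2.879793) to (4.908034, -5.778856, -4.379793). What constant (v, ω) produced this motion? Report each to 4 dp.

v = -2.0000, ω = -1.0000

Δθ = -4.379793 − -2.879793 = -1.500000
ω = Δθ/dt = -1.500000/1.5 = -1.0000
R = Δx/(sin θ' − sin θ) = 2.0000
v = R·ω = 2.0000·-1.0000 = -2.0000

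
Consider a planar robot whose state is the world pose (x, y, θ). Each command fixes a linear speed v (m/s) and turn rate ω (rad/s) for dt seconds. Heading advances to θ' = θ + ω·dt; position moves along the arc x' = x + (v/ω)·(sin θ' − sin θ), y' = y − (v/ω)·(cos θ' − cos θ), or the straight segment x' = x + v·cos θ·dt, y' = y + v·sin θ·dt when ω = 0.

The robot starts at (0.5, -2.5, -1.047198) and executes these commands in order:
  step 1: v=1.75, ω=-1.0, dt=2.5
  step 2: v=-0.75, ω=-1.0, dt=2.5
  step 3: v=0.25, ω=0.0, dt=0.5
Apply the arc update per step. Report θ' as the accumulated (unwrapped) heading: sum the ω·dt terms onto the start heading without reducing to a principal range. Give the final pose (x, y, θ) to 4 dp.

step 1: θ'=-3.5472 (R=-1.7500) → pose (-1.7061, -4.9830, -3.5472)
step 2: θ'=-6.0472 (R=0.7500) → pose (-1.8266, -6.4014, -6.0472)
step 3: θ'=-6.0472 (straight) → pose (-1.7051, -6.3721, -6.0472)

(-1.7051, -6.3721, -6.0472)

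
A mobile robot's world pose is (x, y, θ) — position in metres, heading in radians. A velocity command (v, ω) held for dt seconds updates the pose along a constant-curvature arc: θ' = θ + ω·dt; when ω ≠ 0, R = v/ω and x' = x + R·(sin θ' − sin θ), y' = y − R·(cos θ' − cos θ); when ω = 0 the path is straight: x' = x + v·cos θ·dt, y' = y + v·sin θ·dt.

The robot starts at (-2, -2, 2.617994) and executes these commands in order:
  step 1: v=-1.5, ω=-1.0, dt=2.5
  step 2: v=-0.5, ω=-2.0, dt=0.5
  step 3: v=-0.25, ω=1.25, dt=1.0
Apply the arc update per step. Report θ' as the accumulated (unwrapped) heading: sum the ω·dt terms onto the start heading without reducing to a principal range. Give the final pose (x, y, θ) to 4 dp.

(-3.0222, -4.6398, 0.3680)

step 1: θ'=0.1180 (R=1.5000) → pose (-2.5734, -4.7886, 0.1180)
step 2: θ'=-0.8820 (R=0.2500) → pose (-2.7959, -4.6992, -0.8820)
step 3: θ'=0.3680 (R=-0.2000) → pose (-3.0222, -4.6398, 0.3680)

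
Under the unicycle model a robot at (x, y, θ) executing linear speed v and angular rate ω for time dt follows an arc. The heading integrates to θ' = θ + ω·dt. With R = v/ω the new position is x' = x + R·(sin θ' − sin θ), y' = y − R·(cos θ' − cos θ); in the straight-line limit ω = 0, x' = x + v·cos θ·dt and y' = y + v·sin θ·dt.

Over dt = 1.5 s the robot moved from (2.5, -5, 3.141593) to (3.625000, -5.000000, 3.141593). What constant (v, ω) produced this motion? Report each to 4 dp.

v = -0.7500, ω = 0.0000

Δθ = 3.141593 − 3.141593 = 0.000000
ω = Δθ/dt = 0.000000/1.5 = 0.0000
ω = 0 → v = (Δx·cos θ + Δy·sin θ)/dt = -0.7500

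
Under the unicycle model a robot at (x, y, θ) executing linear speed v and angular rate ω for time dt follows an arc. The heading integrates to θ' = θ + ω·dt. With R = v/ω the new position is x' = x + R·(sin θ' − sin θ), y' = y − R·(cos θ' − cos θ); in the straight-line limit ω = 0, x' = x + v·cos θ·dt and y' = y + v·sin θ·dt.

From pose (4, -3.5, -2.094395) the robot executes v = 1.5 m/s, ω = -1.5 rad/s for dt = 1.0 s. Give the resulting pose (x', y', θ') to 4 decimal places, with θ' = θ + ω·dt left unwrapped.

θ' = -2.0944 + -1.5·1.0 = -3.5944
R = v/ω = 1.5/-1.5 = -1.0000
x' = 4 + -1.0000·(sin -3.5944 − sin -2.0944) = 2.6965
y' = -3.5 − -1.0000·(cos -3.5944 − cos -2.0944) = -3.8992

(2.6965, -3.8992, -3.5944)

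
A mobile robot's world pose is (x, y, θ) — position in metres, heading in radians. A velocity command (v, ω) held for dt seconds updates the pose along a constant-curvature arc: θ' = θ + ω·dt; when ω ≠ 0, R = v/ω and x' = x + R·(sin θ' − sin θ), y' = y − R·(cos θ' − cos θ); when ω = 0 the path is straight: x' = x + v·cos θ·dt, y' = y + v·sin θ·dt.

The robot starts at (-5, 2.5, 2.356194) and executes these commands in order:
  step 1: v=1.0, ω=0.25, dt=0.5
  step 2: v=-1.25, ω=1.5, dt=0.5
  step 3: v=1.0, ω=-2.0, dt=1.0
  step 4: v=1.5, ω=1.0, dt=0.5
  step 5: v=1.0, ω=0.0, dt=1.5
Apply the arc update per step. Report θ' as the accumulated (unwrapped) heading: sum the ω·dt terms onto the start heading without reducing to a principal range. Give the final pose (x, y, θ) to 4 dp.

step 1: θ'=2.4812 (R=4.0000) → pose (-5.3747, 2.8306, 2.4812)
step 2: θ'=3.2312 (R=-0.8333) → pose (-4.7889, 2.6587, 3.2312)
step 3: θ'=1.2312 (R=-0.5000) → pose (-5.3051, 3.3232, 1.2312)
step 4: θ'=1.7312 (R=1.5000) → pose (-5.2387, 4.0625, 1.7312)
step 5: θ'=1.7312 (straight) → pose (-5.4783, 5.5432, 1.7312)

(-5.4783, 5.5432, 1.7312)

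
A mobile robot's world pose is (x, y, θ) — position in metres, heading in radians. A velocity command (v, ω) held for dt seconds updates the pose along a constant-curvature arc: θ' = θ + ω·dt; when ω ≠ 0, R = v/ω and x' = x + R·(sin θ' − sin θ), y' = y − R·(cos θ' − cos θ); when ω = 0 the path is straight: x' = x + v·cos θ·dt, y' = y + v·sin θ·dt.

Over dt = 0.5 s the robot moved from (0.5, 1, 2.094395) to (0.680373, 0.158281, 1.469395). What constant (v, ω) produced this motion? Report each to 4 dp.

Δθ = 1.469395 − 2.094395 = -0.625000
ω = Δθ/dt = -0.625000/0.5 = -1.2500
R = −Δy/(cos θ' − cos θ) = 1.4000
v = R·ω = 1.4000·-1.2500 = -1.7500

v = -1.7500, ω = -1.2500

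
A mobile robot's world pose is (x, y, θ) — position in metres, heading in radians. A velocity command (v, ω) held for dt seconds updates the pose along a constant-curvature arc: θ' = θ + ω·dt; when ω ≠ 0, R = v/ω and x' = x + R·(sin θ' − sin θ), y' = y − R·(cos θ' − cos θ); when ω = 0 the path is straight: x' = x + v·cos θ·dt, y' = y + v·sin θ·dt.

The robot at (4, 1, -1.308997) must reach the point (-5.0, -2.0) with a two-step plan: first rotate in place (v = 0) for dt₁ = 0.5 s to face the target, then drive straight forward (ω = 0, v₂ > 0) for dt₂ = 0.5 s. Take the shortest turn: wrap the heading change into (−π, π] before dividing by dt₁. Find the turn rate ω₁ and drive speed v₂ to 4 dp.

heading to target = atan2(-2−1, -5−4) = -2.8198
Δθ = wrap(-2.8198 − -1.3090) = -1.5108; ω₁ = Δθ/dt₁ = -3.0217
distance = √((-5−4)² + (-2−1)²) = 9.4868; v₂ = distance/dt₂ = 18.9737

ω₁ = -3.0217, v₂ = 18.9737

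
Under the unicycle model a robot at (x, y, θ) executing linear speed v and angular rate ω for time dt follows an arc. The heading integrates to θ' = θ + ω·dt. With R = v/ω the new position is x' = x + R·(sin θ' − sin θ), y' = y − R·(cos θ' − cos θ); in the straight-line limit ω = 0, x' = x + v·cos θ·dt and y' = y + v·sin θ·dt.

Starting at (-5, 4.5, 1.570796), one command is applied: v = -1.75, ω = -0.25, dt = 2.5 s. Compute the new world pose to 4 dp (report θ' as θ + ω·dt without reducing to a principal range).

(-6.3233, 0.4043, 0.9458)

θ' = 1.5708 + -0.25·2.5 = 0.9458
R = v/ω = -1.75/-0.25 = 7.0000
x' = -5 + 7.0000·(sin 0.9458 − sin 1.5708) = -6.3233
y' = 4.5 − 7.0000·(cos 0.9458 − cos 1.5708) = 0.4043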